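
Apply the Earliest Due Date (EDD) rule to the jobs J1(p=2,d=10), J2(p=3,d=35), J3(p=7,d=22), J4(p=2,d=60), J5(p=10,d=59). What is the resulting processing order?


EDD: sort by earliest due date
  J1: d=10, p=2
  J3: d=22, p=7
  J2: d=35, p=3
  J5: d=59, p=10
  J4: d=60, p=2
Order: J1 → J3 → J2 → J5 → J4


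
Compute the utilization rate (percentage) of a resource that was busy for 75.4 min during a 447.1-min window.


Utilization = busy / total × 100
= 75.4 / 447.1 × 100
= 16.9%


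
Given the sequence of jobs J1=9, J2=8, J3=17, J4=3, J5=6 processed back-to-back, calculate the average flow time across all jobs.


Completion times:
  J1: completes at 9
  J2: completes at 17
  J3: completes at 34
  J4: completes at 37
  J5: completes at 43
Sum = 140
Average = 140/5
= 28.00


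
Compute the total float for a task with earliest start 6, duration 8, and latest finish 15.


EF = ES + duration = 6 + 8 = 14
LS = LF - duration = 15 - 8 = 7
Total Float = LF - EF = 15 - 14
(or LS - ES = 7 - 6)
= 1


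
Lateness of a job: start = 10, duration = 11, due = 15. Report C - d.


Completion = 10 + 11 = 21
Lateness = C - d = 21 - 15
= 6


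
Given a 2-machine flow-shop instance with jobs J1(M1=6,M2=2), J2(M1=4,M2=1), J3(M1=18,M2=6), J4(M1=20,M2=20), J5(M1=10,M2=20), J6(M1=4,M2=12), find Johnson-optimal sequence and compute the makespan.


Johnson's rule:
Group 1 (M1≤M2, sort by M1): ['J6', 'J5', 'J4']
Group 2 (M1>M2, sort desc M2): ['J3', 'J1', 'J2']
Sequence: J6 → J5 → J4 → J3 → J1 → J2
Makespan calculation:
  J6: M1 done=4, M2 done=16
  J5: M1 done=14, M2 done=36
  J4: M1 done=34, M2 done=56
  J3: M1 done=52, M2 done=62
  J1: M1 done=58, M2 done=64
  J2: M1 done=62, M2 done=65
= Sequence: J6 → J5 → J4 → J3 → J1 → J2, Makespan: 65


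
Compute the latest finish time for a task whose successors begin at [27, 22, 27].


LF = min of all successor start times
Successors start at: [27, 22, 27]
LF = min(27, 22, 27)
= 22


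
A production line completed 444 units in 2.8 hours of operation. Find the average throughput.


Throughput = units / time
= 444 / 2.8
= 158.6 units/hour


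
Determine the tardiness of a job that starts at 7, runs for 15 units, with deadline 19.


Completion = start + processing = 7 + 15 = 22
Tardiness = max(0, C - d) = max(0, 22 - 19)
= max(0, 3)
= 3


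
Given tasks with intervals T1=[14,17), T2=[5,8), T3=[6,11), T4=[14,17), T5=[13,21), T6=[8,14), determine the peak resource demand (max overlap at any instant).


Check each time point for overlaps:
  t=14: 3 tasks active (T1, T4, T5)
Max concurrent = 3


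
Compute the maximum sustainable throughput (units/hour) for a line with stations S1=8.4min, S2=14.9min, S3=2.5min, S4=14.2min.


Bottleneck = longest station time
Station times: [8.4, 14.9, 2.5, 14.2]
Max = 14.9 min
Rate = 60 / 14.9
= 4.03 units/hour (bottleneck: 14.9min)


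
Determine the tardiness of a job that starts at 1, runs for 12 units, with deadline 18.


Completion = start + processing = 1 + 12 = 13
Tardiness = max(0, C - d) = max(0, 13 - 18)
= max(0, -5)
= 0


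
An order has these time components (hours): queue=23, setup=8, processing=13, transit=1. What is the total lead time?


Lead time = queue + setup + processing + transit
= 23 + 8 + 13 + 1
= 45 hours


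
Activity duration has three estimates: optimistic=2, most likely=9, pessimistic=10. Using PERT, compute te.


te = (o + 4m + p) / 6
= (2 + 4×9 + 10) / 6
= (2 + 36 + 10) / 6
= 48 / 6
= 8.00


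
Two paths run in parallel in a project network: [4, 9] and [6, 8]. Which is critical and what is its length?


Path A: 4 + 9 = 13
Path B: 6 + 8 = 14
Critical path = longest = max(13, 14)
= 14 (Path B)


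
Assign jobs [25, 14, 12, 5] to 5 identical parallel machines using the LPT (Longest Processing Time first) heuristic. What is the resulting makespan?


Jobs (LPT sorted): [25, 14, 12, 5]
Machines: 5
  J=25 → Machine 1 (load: 0+25=25)
  J=14 → Machine 2 (load: 0+14=14)
  J=12 → Machine 3 (load: 0+12=12)
  J=5 → Machine 4 (load: 0+5=5)
Machine loads: [25, 14, 12, 5, 0]
Makespan = max = 25 time units


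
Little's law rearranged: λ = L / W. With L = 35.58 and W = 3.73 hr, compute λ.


Little's law: L = λW → λ = L / W
= 35.58 / 3.73
= 9.54 per hour


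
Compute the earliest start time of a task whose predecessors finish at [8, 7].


ES = max of all predecessor completion times
Predecessors: [8, 7]
ES = max(8, 7)
= 8


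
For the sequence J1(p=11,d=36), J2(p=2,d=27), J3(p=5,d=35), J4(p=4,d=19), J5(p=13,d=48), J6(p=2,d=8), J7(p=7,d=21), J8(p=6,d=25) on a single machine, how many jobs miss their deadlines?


Completion vs due date:
  J1: C=11, d=36 → on time
  J2: C=13, d=27 → on time
  J3: C=18, d=35 → on time
  J4: C=22, d=19 → TARDY
  J5: C=35, d=48 → on time
  J6: C=37, d=8 → TARDY
  J7: C=44, d=21 → TARDY
  J8: C=50, d=25 → TARDY
Tardy jobs: J4, J6, J7, J8
Count = 4


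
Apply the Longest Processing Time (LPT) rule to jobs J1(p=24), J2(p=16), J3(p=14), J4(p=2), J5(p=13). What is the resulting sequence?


LPT: sort by longest processing time first
  J1: p=24
  J2: p=16
  J3: p=14
  J5: p=13
  J4: p=2
Order: J1 → J2 → J3 → J5 → J4


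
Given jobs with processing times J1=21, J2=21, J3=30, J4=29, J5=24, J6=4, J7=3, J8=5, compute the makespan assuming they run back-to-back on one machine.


Sequential makespan: sum all processing times
= 21 + 21 + 30 + 29 + 24 + 4 + 3 + 5
= 137 time units


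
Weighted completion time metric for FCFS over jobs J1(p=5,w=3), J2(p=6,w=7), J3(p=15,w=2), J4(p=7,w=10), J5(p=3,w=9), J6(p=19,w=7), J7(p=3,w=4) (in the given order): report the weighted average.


Completion times:
  J1: C=5, w×C=3×5=15
  J2: C=11, w×C=7×11=77
  J3: C=26, w×C=2×26=52
  J4: C=33, w×C=10×33=330
  J5: C=36, w×C=9×36=324
  J6: C=55, w×C=7×55=385
  J7: C=58, w×C=4×58=232
Sum w×C = 1415
Sum w = 42
Weighted avg = 1415/42
= 33.69


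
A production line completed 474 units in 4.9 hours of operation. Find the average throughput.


Throughput = units / time
= 474 / 4.9
= 96.7 units/hour


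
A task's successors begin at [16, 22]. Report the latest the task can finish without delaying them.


LF = min of all successor start times
Successors start at: [16, 22]
LF = min(16, 22)
= 16


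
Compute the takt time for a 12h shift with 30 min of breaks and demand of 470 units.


Available = 12×60 - 30 = 690 min
Takt time = 690 / 470
= 1.47 min/unit


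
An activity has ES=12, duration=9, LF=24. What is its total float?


EF = ES + duration = 12 + 9 = 21
LS = LF - duration = 24 - 9 = 15
Total Float = LF - EF = 24 - 21
(or LS - ES = 15 - 12)
= 3


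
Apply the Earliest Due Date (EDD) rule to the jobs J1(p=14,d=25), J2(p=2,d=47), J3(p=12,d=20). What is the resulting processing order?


EDD: sort by earliest due date
  J3: d=20, p=12
  J1: d=25, p=14
  J2: d=47, p=2
Order: J3 → J1 → J2


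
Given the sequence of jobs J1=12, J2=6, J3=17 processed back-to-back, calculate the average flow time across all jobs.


Completion times:
  J1: completes at 12
  J2: completes at 18
  J3: completes at 35
Sum = 65
Average = 65/3
= 21.67


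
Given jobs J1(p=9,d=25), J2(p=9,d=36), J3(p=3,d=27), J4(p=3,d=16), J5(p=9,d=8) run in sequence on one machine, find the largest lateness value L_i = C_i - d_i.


Lateness per job (L = C - d):
  J1: C=9, d=25, L=-16
  J2: C=18, d=36, L=-18
  J3: C=21, d=27, L=-6
  J4: C=24, d=16, L=8
  J5: C=33, d=8, L=25
Lmax = max(-16, -18, -6, 8, 25)
= 25


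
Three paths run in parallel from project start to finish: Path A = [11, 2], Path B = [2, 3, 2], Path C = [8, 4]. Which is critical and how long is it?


Path A: 11 + 2 = 13
Path B: 2 + 3 + 2 = 7
Path C: 8 + 4 = 12
Critical path = longest = max(13, 7, 12)
= 13 (Path A)


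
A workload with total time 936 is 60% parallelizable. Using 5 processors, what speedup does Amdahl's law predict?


Amdahl's law: T_p = T × ((1-p) + p/N)
= 936 × ((1-0.6) + 0.6/5)
= 936 × (0.40 + 0.1200)
= 936 × 0.5200
= 486.72
Speedup = 936/486.72
= 1.92×


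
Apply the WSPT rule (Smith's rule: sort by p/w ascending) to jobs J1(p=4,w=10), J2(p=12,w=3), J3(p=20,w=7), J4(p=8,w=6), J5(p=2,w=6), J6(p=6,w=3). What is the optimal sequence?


WSPT (Smith's rule): sort by p/w ascending
  J5: p/w = 2/6 = 0.333
  J1: p/w = 4/10 = 0.400
  J4: p/w = 8/6 = 1.333
  J6: p/w = 6/3 = 2.000
  J3: p/w = 20/7 = 2.857
  J2: p/w = 12/3 = 4.000
Order: J5 → J1 → J4 → J6 → J3 → J2


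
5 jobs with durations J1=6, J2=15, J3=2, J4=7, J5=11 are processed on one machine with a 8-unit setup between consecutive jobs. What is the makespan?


Makespan = Σ processing + (n-1) × setup
= (6 + 15 + 2 + 7 + 11) + (5-1)×8
= 41 + 32
= 73 time units


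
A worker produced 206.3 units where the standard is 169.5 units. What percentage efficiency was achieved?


Efficiency = (actual / standard) × 100
= (206.3 / 169.5) × 100
= 121.7%


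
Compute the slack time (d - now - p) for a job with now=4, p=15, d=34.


Slack = due - current_time - processing
= 34 - 4 - 15
= 15


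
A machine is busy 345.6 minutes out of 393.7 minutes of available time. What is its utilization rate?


Utilization = busy / total × 100
= 345.6 / 393.7 × 100
= 87.8%


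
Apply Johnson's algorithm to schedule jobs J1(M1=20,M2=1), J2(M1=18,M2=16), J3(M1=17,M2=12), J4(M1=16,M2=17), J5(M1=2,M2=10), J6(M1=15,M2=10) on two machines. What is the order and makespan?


Johnson's rule:
Group 1 (M1≤M2, sort by M1): ['J5', 'J4']
Group 2 (M1>M2, sort desc M2): ['J2', 'J3', 'J6', 'J1']
Sequence: J5 → J4 → J2 → J3 → J6 → J1
Makespan calculation:
  J5: M1 done=2, M2 done=12
  J4: M1 done=18, M2 done=35
  J2: M1 done=36, M2 done=52
  J3: M1 done=53, M2 done=65
  J6: M1 done=68, M2 done=78
  J1: M1 done=88, M2 done=89
= Sequence: J5 → J4 → J2 → J3 → J6 → J1, Makespan: 89


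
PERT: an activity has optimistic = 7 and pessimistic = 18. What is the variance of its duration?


σ² = ((p - o) / 6)² = (p - o)² / 36
= (18 - 7)² / 36
= 11² / 36
= 121 / 36
= 3.3611


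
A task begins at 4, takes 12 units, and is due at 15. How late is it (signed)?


Completion = 4 + 12 = 16
Lateness = C - d = 16 - 15
= 1


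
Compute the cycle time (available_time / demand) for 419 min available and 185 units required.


Cycle time = available time / demand
= 419 / 185
= 2.26 min/unit


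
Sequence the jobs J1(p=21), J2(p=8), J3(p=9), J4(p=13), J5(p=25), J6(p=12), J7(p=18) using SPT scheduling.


SPT: sort by shortest processing time
  J2: p=8
  J3: p=9
  J6: p=12
  J4: p=13
  J7: p=18
  J1: p=21
  J5: p=25
Order: J2 → J3 → J6 → J4 → J7 → J1 → J5


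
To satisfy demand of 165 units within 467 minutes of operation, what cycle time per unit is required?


Cycle time = available time / demand
= 467 / 165
= 2.83 min/unit


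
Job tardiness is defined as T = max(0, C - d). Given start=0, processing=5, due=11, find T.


Completion = start + processing = 0 + 5 = 5
Tardiness = max(0, C - d) = max(0, 5 - 11)
= max(0, -6)
= 0


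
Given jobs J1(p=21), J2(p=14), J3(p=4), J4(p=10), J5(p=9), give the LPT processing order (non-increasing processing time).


LPT: sort by longest processing time first
  J1: p=21
  J2: p=14
  J4: p=10
  J5: p=9
  J3: p=4
Order: J1 → J2 → J4 → J5 → J3


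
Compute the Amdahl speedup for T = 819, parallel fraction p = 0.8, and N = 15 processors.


Amdahl's law: T_p = T × ((1-p) + p/N)
= 819 × ((1-0.8) + 0.8/15)
= 819 × (0.20 + 0.0533)
= 819 × 0.2533
= 207.48
Speedup = 819/207.48
= 3.95×


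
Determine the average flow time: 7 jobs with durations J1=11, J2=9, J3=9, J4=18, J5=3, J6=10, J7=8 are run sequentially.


Completion times:
  J1: completes at 11
  J2: completes at 20
  J3: completes at 29
  J4: completes at 47
  J5: completes at 50
  J6: completes at 60
  J7: completes at 68
Sum = 285
Average = 285/7
= 40.71


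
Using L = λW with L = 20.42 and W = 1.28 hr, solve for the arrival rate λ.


Little's law: L = λW → λ = L / W
= 20.42 / 1.28
= 15.95 per hour


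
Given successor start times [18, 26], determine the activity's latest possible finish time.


LF = min of all successor start times
Successors start at: [18, 26]
LF = min(18, 26)
= 18


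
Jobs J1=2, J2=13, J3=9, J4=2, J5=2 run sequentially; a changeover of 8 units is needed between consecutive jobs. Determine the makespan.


Makespan = Σ processing + (n-1) × setup
= (2 + 13 + 9 + 2 + 2) + (5-1)×8
= 28 + 32
= 60 time units


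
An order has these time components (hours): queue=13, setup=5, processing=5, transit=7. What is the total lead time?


Lead time = queue + setup + processing + transit
= 13 + 5 + 5 + 7
= 30 hours


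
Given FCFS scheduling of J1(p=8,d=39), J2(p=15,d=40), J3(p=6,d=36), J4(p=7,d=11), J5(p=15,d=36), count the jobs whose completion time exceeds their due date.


Completion vs due date:
  J1: C=8, d=39 → on time
  J2: C=23, d=40 → on time
  J3: C=29, d=36 → on time
  J4: C=36, d=11 → TARDY
  J5: C=51, d=36 → TARDY
Tardy jobs: J4, J5
Count = 2


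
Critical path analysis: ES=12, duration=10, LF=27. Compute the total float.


EF = ES + duration = 12 + 10 = 22
LS = LF - duration = 27 - 10 = 17
Total Float = LF - EF = 27 - 22
(or LS - ES = 17 - 12)
= 5


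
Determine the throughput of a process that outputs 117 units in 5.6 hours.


Throughput = units / time
= 117 / 5.6
= 20.9 units/hour


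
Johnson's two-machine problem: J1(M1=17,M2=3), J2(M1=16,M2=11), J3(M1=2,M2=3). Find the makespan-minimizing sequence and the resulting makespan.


Johnson's rule:
Group 1 (M1≤M2, sort by M1): ['J3']
Group 2 (M1>M2, sort desc M2): ['J2', 'J1']
Sequence: J3 → J2 → J1
Makespan calculation:
  J3: M1 done=2, M2 done=5
  J2: M1 done=18, M2 done=29
  J1: M1 done=35, M2 done=38
= Sequence: J3 → J2 → J1, Makespan: 38


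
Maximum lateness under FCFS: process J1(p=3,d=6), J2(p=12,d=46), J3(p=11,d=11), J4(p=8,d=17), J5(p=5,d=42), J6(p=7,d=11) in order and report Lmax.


Lateness per job (L = C - d):
  J1: C=3, d=6, L=-3
  J2: C=15, d=46, L=-31
  J3: C=26, d=11, L=15
  J4: C=34, d=17, L=17
  J5: C=39, d=42, L=-3
  J6: C=46, d=11, L=35
Lmax = max(-3, -31, 15, 17, -3, 35)
= 35


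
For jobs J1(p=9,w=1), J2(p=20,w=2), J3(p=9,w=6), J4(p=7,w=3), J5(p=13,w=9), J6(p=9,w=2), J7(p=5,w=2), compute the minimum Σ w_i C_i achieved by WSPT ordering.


WSPT order (by p/w): J5 → J3 → J4 → J7 → J6 → J1 → J2
  J5: C=13, w·C=9×13=117
  J3: C=22, w·C=6×22=132
  J4: C=29, w·C=3×29=87
  J7: C=34, w·C=2×34=68
  J6: C=43, w·C=2×43=86
  J1: C=52, w·C=1×52=52
  J2: C=72, w·C=2×72=144
Σ w·C = 686
= 686


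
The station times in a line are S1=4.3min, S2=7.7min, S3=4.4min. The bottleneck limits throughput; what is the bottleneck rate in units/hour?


Bottleneck = longest station time
Station times: [4.3, 7.7, 4.4]
Max = 7.7 min
Rate = 60 / 7.7
= 7.79 units/hour (bottleneck: 7.7min)


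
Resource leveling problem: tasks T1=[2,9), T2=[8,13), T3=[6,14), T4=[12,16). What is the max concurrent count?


Check each time point for overlaps:
  t=8: 3 tasks active (T1, T2, T3)
Max concurrent = 3


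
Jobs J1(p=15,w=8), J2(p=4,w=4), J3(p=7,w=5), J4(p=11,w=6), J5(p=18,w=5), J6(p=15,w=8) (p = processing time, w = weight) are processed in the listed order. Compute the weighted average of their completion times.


Completion times:
  J1: C=15, w×C=8×15=120
  J2: C=19, w×C=4×19=76
  J3: C=26, w×C=5×26=130
  J4: C=37, w×C=6×37=222
  J5: C=55, w×C=5×55=275
  J6: C=70, w×C=8×70=560
Sum w×C = 1383
Sum w = 36
Weighted avg = 1383/36
= 38.42


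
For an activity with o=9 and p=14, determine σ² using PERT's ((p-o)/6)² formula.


σ² = ((p - o) / 6)² = (p - o)² / 36
= (14 - 9)² / 36
= 5² / 36
= 25 / 36
= 0.6944


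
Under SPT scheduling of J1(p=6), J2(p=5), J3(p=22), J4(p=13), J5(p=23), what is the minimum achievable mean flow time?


SPT order: J2 → J1 → J4 → J3 → J5
Completion times:
  J2: C=5
  J1: C=11
  J4: C=24
  J3: C=46
  J5: C=69
Sum = 155, n = 5
Mean flow = 155/5
= 31.00


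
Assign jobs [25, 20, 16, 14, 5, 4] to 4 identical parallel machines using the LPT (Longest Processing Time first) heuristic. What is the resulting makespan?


Jobs (LPT sorted): [25, 20, 16, 14, 5, 4]
Machines: 4
  J=25 → Machine 1 (load: 0+25=25)
  J=20 → Machine 2 (load: 0+20=20)
  J=16 → Machine 3 (load: 0+16=16)
  J=14 → Machine 4 (load: 0+14=14)
  J=5 → Machine 4 (load: 14+5=19)
  J=4 → Machine 3 (load: 16+4=20)
Machine loads: [25, 20, 20, 19]
Makespan = max = 25 time units


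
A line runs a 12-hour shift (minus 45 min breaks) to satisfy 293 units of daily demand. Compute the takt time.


Available = 12×60 - 45 = 675 min
Takt time = 675 / 293
= 2.30 min/unit


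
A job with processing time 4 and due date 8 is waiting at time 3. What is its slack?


Slack = due - current_time - processing
= 8 - 3 - 4
= 1


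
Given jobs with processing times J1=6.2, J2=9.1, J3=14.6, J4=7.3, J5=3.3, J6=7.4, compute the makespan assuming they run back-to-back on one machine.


Sequential makespan: sum all processing times
= 6.2 + 9.1 + 14.6 + 7.3 + 3.3 + 7.4
= 47.9 time units


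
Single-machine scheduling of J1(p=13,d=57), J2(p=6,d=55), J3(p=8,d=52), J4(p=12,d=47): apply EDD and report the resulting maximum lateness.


EDD order: J4 → J3 → J2 → J1
Completion and lateness:
  J4: C=12, d=47, L=12-47=-35
  J3: C=20, d=52, L=20-52=-32
  J2: C=26, d=55, L=26-55=-29
  J1: C=39, d=57, L=39-57=-18
Lmax = max(-35, -32, -29, -18)
= -18


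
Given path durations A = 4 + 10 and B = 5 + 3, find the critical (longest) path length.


Path A: 4 + 10 = 14
Path B: 5 + 3 = 8
Critical path = longest = max(14, 8)
= 14 (Path A)


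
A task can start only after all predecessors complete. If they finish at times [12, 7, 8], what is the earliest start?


ES = max of all predecessor completion times
Predecessors: [12, 7, 8]
ES = max(12, 7, 8)
= 12


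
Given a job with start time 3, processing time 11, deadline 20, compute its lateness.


Completion = 3 + 11 = 14
Lateness = C - d = 14 - 20
= -6


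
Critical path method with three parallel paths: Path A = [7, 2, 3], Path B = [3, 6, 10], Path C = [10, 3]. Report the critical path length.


Path A: 7 + 2 + 3 = 12
Path B: 3 + 6 + 10 = 19
Path C: 10 + 3 = 13
Critical path = longest = max(12, 19, 13)
= 19 (Path B)


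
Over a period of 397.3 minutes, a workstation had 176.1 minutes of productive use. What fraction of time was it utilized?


Utilization = busy / total × 100
= 176.1 / 397.3 × 100
= 44.3%


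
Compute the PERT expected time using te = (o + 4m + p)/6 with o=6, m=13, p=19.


te = (o + 4m + p) / 6
= (6 + 4×13 + 19) / 6
= (6 + 52 + 19) / 6
= 77 / 6
= 12.83


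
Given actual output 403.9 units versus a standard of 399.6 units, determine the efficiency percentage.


Efficiency = (actual / standard) × 100
= (403.9 / 399.6) × 100
= 101.1%


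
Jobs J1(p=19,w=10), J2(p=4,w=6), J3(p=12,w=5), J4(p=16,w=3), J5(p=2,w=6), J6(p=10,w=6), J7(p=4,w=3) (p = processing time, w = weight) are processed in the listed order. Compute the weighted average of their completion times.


Completion times:
  J1: C=19, w×C=10×19=190
  J2: C=23, w×C=6×23=138
  J3: C=35, w×C=5×35=175
  J4: C=51, w×C=3×51=153
  J5: C=53, w×C=6×53=318
  J6: C=63, w×C=6×63=378
  J7: C=67, w×C=3×67=201
Sum w×C = 1553
Sum w = 39
Weighted avg = 1553/39
= 39.82


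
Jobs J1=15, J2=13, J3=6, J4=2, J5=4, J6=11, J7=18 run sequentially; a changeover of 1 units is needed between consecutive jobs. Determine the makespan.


Makespan = Σ processing + (n-1) × setup
= (15 + 13 + 6 + 2 + 4 + 11 + 18) + (7-1)×1
= 69 + 6
= 75 time units


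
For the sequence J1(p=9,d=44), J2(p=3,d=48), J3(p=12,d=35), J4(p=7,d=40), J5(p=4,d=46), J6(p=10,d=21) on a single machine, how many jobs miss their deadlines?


Completion vs due date:
  J1: C=9, d=44 → on time
  J2: C=12, d=48 → on time
  J3: C=24, d=35 → on time
  J4: C=31, d=40 → on time
  J5: C=35, d=46 → on time
  J6: C=45, d=21 → TARDY
Tardy jobs: J6
Count = 1


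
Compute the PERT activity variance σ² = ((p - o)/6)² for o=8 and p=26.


σ² = ((p - o) / 6)² = (p - o)² / 36
= (26 - 8)² / 36
= 18² / 36
= 324 / 36
= 9.0000


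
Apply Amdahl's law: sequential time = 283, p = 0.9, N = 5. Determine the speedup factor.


Amdahl's law: T_p = T × ((1-p) + p/N)
= 283 × ((1-0.9) + 0.9/5)
= 283 × (0.10 + 0.1800)
= 283 × 0.2800
= 79.24
Speedup = 283/79.24
= 3.57×


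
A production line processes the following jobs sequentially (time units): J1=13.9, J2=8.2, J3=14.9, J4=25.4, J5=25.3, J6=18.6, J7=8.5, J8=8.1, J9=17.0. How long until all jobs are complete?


Sequential makespan: sum all processing times
= 13.9 + 8.2 + 14.9 + 25.4 + 25.3 + 18.6 + 8.5 + 8.1 + 17.0
= 139.9 time units


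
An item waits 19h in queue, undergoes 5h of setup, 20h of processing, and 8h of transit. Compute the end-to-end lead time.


Lead time = queue + setup + processing + transit
= 19 + 5 + 20 + 8
= 52 hours


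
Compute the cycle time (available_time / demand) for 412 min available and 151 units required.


Cycle time = available time / demand
= 412 / 151
= 2.73 min/unit


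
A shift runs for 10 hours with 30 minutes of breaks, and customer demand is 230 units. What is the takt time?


Available = 10×60 - 30 = 570 min
Takt time = 570 / 230
= 2.48 min/unit


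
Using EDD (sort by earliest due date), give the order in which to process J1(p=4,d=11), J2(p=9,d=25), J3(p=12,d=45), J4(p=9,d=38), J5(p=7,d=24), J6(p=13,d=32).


EDD: sort by earliest due date
  J1: d=11, p=4
  J5: d=24, p=7
  J2: d=25, p=9
  J6: d=32, p=13
  J4: d=38, p=9
  J3: d=45, p=12
Order: J1 → J5 → J2 → J6 → J4 → J3


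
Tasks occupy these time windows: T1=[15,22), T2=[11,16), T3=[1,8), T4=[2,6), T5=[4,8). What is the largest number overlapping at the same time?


Check each time point for overlaps:
  t=4: 3 tasks active (T3, T4, T5)
Max concurrent = 3


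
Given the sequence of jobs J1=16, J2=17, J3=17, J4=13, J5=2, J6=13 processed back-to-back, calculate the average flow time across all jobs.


Completion times:
  J1: completes at 16
  J2: completes at 33
  J3: completes at 50
  J4: completes at 63
  J5: completes at 65
  J6: completes at 78
Sum = 305
Average = 305/6
= 50.83


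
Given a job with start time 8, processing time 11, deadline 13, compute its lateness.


Completion = 8 + 11 = 19
Lateness = C - d = 19 - 13
= 6


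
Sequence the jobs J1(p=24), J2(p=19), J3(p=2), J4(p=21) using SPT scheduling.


SPT: sort by shortest processing time
  J3: p=2
  J2: p=19
  J4: p=21
  J1: p=24
Order: J3 → J2 → J4 → J1


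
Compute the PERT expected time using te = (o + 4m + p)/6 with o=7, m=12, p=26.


te = (o + 4m + p) / 6
= (7 + 4×12 + 26) / 6
= (7 + 48 + 26) / 6
= 81 / 6
= 13.50


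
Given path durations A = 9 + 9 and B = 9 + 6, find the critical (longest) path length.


Path A: 9 + 9 = 18
Path B: 9 + 6 = 15
Critical path = longest = max(18, 15)
= 18 (Path A)


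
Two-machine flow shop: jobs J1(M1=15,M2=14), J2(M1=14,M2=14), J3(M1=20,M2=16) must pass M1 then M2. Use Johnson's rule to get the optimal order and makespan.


Johnson's rule:
Group 1 (M1≤M2, sort by M1): ['J2']
Group 2 (M1>M2, sort desc M2): ['J3', 'J1']
Sequence: J2 → J3 → J1
Makespan calculation:
  J2: M1 done=14, M2 done=28
  J3: M1 done=34, M2 done=50
  J1: M1 done=49, M2 done=64
= Sequence: J2 → J3 → J1, Makespan: 64


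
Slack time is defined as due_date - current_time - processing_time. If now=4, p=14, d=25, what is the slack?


Slack = due - current_time - processing
= 25 - 4 - 14
= 7


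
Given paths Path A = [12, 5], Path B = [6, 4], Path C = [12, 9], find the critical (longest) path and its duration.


Path A: 12 + 5 = 17
Path B: 6 + 4 = 10
Path C: 12 + 9 = 21
Critical path = longest = max(17, 10, 21)
= 21 (Path C)


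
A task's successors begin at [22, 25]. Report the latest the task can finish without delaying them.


LF = min of all successor start times
Successors start at: [22, 25]
LF = min(22, 25)
= 22


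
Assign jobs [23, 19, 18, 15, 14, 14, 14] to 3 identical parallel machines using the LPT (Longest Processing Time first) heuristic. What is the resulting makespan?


Jobs (LPT sorted): [23, 19, 18, 15, 14, 14, 14]
Machines: 3
  J=23 → Machine 1 (load: 0+23=23)
  J=19 → Machine 2 (load: 0+19=19)
  J=18 → Machine 3 (load: 0+18=18)
  J=15 → Machine 3 (load: 18+15=33)
  J=14 → Machine 2 (load: 19+14=33)
  J=14 → Machine 1 (load: 23+14=37)
  J=14 → Machine 2 (load: 33+14=47)
Machine loads: [37, 47, 33]
Makespan = max = 47 time units


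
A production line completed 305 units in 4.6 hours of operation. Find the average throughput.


Throughput = units / time
= 305 / 4.6
= 66.3 units/hour


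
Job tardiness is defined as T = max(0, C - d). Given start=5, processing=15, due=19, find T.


Completion = start + processing = 5 + 15 = 20
Tardiness = max(0, C - d) = max(0, 20 - 19)
= max(0, 1)
= 1


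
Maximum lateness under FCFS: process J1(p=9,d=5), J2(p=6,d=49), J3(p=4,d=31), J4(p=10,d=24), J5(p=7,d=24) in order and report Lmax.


Lateness per job (L = C - d):
  J1: C=9, d=5, L=4
  J2: C=15, d=49, L=-34
  J3: C=19, d=31, L=-12
  J4: C=29, d=24, L=5
  J5: C=36, d=24, L=12
Lmax = max(4, -34, -12, 5, 12)
= 12


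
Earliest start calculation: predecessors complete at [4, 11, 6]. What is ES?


ES = max of all predecessor completion times
Predecessors: [4, 11, 6]
ES = max(4, 11, 6)
= 11


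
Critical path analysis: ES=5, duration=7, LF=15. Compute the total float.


EF = ES + duration = 5 + 7 = 12
LS = LF - duration = 15 - 7 = 8
Total Float = LF - EF = 15 - 12
(or LS - ES = 8 - 5)
= 3


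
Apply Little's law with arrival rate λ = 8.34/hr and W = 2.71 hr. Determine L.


Little's law: L = λ × W
= 8.34 × 2.71
= 22.60


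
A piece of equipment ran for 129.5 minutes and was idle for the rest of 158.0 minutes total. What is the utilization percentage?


Utilization = busy / total × 100
= 129.5 / 158.0 × 100
= 82.0%


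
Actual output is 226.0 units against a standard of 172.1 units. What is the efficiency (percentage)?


Efficiency = (actual / standard) × 100
= (226.0 / 172.1) × 100
= 131.3%


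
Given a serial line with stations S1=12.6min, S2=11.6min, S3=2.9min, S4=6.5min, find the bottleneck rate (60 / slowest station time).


Bottleneck = longest station time
Station times: [12.6, 11.6, 2.9, 6.5]
Max = 12.6 min
Rate = 60 / 12.6
= 4.76 units/hour (bottleneck: 12.6min)


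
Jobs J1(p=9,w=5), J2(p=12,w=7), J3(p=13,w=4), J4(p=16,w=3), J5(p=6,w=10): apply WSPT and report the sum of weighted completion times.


WSPT order (by p/w): J5 → J2 → J1 → J3 → J4
  J5: C=6, w·C=10×6=60
  J2: C=18, w·C=7×18=126
  J1: C=27, w·C=5×27=135
  J3: C=40, w·C=4×40=160
  J4: C=56, w·C=3×56=168
Σ w·C = 649
= 649


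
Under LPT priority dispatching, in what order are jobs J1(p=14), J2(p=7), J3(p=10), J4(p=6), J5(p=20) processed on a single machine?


LPT: sort by longest processing time first
  J5: p=20
  J1: p=14
  J3: p=10
  J2: p=7
  J4: p=6
Order: J5 → J1 → J3 → J2 → J4


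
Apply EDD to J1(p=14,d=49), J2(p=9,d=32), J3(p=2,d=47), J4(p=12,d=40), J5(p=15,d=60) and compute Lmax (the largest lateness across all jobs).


EDD order: J2 → J4 → J3 → J1 → J5
Completion and lateness:
  J2: C=9, d=32, L=9-32=-23
  J4: C=21, d=40, L=21-40=-19
  J3: C=23, d=47, L=23-47=-24
  J1: C=37, d=49, L=37-49=-12
  J5: C=52, d=60, L=52-60=-8
Lmax = max(-23, -19, -24, -12, -8)
= -8


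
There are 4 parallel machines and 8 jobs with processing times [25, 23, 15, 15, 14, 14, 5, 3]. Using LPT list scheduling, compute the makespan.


Jobs (LPT sorted): [25, 23, 15, 15, 14, 14, 5, 3]
Machines: 4
  J=25 → Machine 1 (load: 0+25=25)
  J=23 → Machine 2 (load: 0+23=23)
  J=15 → Machine 3 (load: 0+15=15)
  J=15 → Machine 4 (load: 0+15=15)
  J=14 → Machine 3 (load: 15+14=29)
  J=14 → Machine 4 (load: 15+14=29)
  J=5 → Machine 2 (load: 23+5=28)
  J=3 → Machine 1 (load: 25+3=28)
Machine loads: [28, 28, 29, 29]
Makespan = max = 29 time units


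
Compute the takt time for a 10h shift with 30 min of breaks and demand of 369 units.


Available = 10×60 - 30 = 570 min
Takt time = 570 / 369
= 1.54 min/unit


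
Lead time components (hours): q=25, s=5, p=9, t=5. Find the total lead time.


Lead time = queue + setup + processing + transit
= 25 + 5 + 9 + 5
= 44 hours


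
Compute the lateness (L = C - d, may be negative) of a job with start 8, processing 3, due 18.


Completion = 8 + 3 = 11
Lateness = C - d = 11 - 18
= -7


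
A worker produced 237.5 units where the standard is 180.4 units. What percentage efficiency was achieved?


Efficiency = (actual / standard) × 100
= (237.5 / 180.4) × 100
= 131.7%


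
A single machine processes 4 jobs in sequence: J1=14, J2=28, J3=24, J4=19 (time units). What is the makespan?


Sequential makespan: sum all processing times
= 14 + 28 + 24 + 19
= 85 time units


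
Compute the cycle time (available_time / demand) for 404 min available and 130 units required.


Cycle time = available time / demand
= 404 / 130
= 3.11 min/unit


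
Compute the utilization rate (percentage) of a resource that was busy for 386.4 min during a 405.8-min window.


Utilization = busy / total × 100
= 386.4 / 405.8 × 100
= 95.2%


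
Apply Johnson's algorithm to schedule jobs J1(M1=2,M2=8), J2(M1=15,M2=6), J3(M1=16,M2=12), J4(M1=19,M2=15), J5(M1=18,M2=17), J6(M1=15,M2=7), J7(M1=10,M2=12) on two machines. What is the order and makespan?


Johnson's rule:
Group 1 (M1≤M2, sort by M1): ['J1', 'J7']
Group 2 (M1>M2, sort desc M2): ['J5', 'J4', 'J3', 'J6', 'J2']
Sequence: J1 → J7 → J5 → J4 → J3 → J6 → J2
Makespan calculation:
  J1: M1 done=2, M2 done=10
  J7: M1 done=12, M2 done=24
  J5: M1 done=30, M2 done=47
  J4: M1 done=49, M2 done=64
  J3: M1 done=65, M2 done=77
  J6: M1 done=80, M2 done=87
  J2: M1 done=95, M2 done=101
= Sequence: J1 → J7 → J5 → J4 → J3 → J6 → J2, Makespan: 101


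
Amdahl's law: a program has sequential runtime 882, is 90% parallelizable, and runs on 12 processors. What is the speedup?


Amdahl's law: T_p = T × ((1-p) + p/N)
= 882 × ((1-0.9) + 0.9/12)
= 882 × (0.10 + 0.0750)
= 882 × 0.1750
= 154.35
Speedup = 882/154.35
= 5.71×


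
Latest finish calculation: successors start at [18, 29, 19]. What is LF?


LF = min of all successor start times
Successors start at: [18, 29, 19]
LF = min(18, 29, 19)
= 18


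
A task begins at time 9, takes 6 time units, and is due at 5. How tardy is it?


Completion = start + processing = 9 + 6 = 15
Tardiness = max(0, C - d) = max(0, 15 - 5)
= max(0, 10)
= 10


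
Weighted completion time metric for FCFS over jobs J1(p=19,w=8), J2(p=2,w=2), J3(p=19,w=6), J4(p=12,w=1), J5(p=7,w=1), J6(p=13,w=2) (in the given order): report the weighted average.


Completion times:
  J1: C=19, w×C=8×19=152
  J2: C=21, w×C=2×21=42
  J3: C=40, w×C=6×40=240
  J4: C=52, w×C=1×52=52
  J5: C=59, w×C=1×59=59
  J6: C=72, w×C=2×72=144
Sum w×C = 689
Sum w = 20
Weighted avg = 689/20
= 34.45


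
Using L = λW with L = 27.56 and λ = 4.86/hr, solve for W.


Little's law: L = λW → W = L / λ
= 27.56 / 4.86
= 5.67 hours


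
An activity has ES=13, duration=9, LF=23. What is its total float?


EF = ES + duration = 13 + 9 = 22
LS = LF - duration = 23 - 9 = 14
Total Float = LF - EF = 23 - 22
(or LS - ES = 14 - 13)
= 1


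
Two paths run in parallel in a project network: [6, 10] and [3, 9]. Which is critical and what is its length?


Path A: 6 + 10 = 16
Path B: 3 + 9 = 12
Critical path = longest = max(16, 12)
= 16 (Path A)


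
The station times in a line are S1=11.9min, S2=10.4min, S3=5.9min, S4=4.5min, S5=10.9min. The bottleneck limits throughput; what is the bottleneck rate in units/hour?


Bottleneck = longest station time
Station times: [11.9, 10.4, 5.9, 4.5, 10.9]
Max = 11.9 min
Rate = 60 / 11.9
= 5.04 units/hour (bottleneck: 11.9min)


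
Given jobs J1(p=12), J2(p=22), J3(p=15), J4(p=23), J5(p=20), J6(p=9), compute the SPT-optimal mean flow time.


SPT order: J6 → J1 → J3 → J5 → J2 → J4
Completion times:
  J6: C=9
  J1: C=21
  J3: C=36
  J5: C=56
  J2: C=78
  J4: C=101
Sum = 301, n = 6
Mean flow = 301/6
= 50.17


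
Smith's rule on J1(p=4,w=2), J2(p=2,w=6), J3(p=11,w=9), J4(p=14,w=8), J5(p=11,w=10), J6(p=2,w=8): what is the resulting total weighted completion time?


WSPT order (by p/w): J6 → J2 → J5 → J3 → J4 → J1
  J6: C=2, w·C=8×2=16
  J2: C=4, w·C=6×4=24
  J5: C=15, w·C=10×15=150
  J3: C=26, w·C=9×26=234
  J4: C=40, w·C=8×40=320
  J1: C=44, w·C=2×44=88
Σ w·C = 832
= 832


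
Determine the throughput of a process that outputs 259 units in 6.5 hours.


Throughput = units / time
= 259 / 6.5
= 39.8 units/hour


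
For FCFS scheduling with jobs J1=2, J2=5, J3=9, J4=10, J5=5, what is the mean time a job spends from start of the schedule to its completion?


Completion times:
  J1: completes at 2
  J2: completes at 7
  J3: completes at 16
  J4: completes at 26
  J5: completes at 31
Sum = 82
Average = 82/5
= 16.40


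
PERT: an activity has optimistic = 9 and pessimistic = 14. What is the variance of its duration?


σ² = ((p - o) / 6)² = (p - o)² / 36
= (14 - 9)² / 36
= 5² / 36
= 25 / 36
= 0.6944


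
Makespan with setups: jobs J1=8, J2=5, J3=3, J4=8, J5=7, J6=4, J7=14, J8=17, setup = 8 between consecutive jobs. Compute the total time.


Makespan = Σ processing + (n-1) × setup
= (8 + 5 + 3 + 8 + 7 + 4 + 14 + 17) + (8-1)×8
= 66 + 56
= 122 time units


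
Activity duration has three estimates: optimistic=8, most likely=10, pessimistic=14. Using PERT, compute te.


te = (o + 4m + p) / 6
= (8 + 4×10 + 14) / 6
= (8 + 40 + 14) / 6
= 62 / 6
= 10.33


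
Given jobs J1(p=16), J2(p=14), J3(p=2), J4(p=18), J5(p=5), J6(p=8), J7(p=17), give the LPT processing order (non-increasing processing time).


LPT: sort by longest processing time first
  J4: p=18
  J7: p=17
  J1: p=16
  J2: p=14
  J6: p=8
  J5: p=5
  J3: p=2
Order: J4 → J7 → J1 → J2 → J6 → J5 → J3


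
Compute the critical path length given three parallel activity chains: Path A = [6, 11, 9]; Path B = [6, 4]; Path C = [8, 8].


Path A: 6 + 11 + 9 = 26
Path B: 6 + 4 = 10
Path C: 8 + 8 = 16
Critical path = longest = max(26, 10, 16)
= 26 (Path A)


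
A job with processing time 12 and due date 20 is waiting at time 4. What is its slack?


Slack = due - current_time - processing
= 20 - 4 - 12
= 4


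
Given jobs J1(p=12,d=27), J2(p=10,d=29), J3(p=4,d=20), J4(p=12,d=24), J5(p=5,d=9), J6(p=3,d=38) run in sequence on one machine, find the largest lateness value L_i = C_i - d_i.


Lateness per job (L = C - d):
  J1: C=12, d=27, L=-15
  J2: C=22, d=29, L=-7
  J3: C=26, d=20, L=6
  J4: C=38, d=24, L=14
  J5: C=43, d=9, L=34
  J6: C=46, d=38, L=8
Lmax = max(-15, -7, 6, 14, 34, 8)
= 34


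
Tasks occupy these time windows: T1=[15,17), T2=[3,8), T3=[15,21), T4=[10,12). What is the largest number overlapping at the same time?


Check each time point for overlaps:
  t=15: 2 tasks active (T1, T3)
Max concurrent = 2


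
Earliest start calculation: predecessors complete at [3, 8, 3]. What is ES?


ES = max of all predecessor completion times
Predecessors: [3, 8, 3]
ES = max(3, 8, 3)
= 8


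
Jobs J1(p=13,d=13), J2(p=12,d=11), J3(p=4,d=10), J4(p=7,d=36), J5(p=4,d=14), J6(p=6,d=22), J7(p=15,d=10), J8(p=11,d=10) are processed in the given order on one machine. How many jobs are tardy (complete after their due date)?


Completion vs due date:
  J1: C=13, d=13 → on time
  J2: C=25, d=11 → TARDY
  J3: C=29, d=10 → TARDY
  J4: C=36, d=36 → on time
  J5: C=40, d=14 → TARDY
  J6: C=46, d=22 → TARDY
  J7: C=61, d=10 → TARDY
  J8: C=72, d=10 → TARDY
Tardy jobs: J2, J3, J5, J6, J7, J8
Count = 6


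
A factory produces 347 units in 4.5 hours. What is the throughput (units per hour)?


Throughput = units / time
= 347 / 4.5
= 77.1 units/hour


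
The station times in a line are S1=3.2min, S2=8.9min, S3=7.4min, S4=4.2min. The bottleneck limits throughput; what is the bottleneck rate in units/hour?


Bottleneck = longest station time
Station times: [3.2, 8.9, 7.4, 4.2]
Max = 8.9 min
Rate = 60 / 8.9
= 6.74 units/hour (bottleneck: 8.9min)


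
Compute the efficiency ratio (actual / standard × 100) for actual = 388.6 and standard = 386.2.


Efficiency = (actual / standard) × 100
= (388.6 / 386.2) × 100
= 100.6%


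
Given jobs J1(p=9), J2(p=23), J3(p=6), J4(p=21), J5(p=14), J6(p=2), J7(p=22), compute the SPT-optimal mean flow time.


SPT order: J6 → J3 → J1 → J5 → J4 → J7 → J2
Completion times:
  J6: C=2
  J3: C=8
  J1: C=17
  J5: C=31
  J4: C=52
  J7: C=74
  J2: C=97
Sum = 281, n = 7
Mean flow = 281/7
= 40.14


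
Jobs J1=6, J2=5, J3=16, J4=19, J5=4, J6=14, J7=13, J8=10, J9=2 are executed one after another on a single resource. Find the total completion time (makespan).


Sequential makespan: sum all processing times
= 6 + 5 + 16 + 19 + 4 + 14 + 13 + 10 + 2
= 89 time units


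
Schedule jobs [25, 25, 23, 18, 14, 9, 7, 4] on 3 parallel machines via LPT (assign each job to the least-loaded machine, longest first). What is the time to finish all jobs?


Jobs (LPT sorted): [25, 25, 23, 18, 14, 9, 7, 4]
Machines: 3
  J=25 → Machine 1 (load: 0+25=25)
  J=25 → Machine 2 (load: 0+25=25)
  J=23 → Machine 3 (load: 0+23=23)
  J=18 → Machine 3 (load: 23+18=41)
  J=14 → Machine 1 (load: 25+14=39)
  J=9 → Machine 2 (load: 25+9=34)
  J=7 → Machine 2 (load: 34+7=41)
  J=4 → Machine 1 (load: 39+4=43)
Machine loads: [43, 41, 41]
Makespan = max = 43 time units


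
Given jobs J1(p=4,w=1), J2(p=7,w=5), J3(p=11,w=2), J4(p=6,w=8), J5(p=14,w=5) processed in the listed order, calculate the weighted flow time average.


Completion times:
  J1: C=4, w×C=1×4=4
  J2: C=11, w×C=5×11=55
  J3: C=22, w×C=2×22=44
  J4: C=28, w×C=8×28=224
  J5: C=42, w×C=5×42=210
Sum w×C = 537
Sum w = 21
Weighted avg = 537/21
= 25.57


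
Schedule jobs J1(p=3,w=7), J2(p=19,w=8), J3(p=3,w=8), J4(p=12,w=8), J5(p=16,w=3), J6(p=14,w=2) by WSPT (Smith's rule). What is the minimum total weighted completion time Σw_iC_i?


WSPT order (by p/w): J3 → J1 → J4 → J2 → J5 → J6
  J3: C=3, w·C=8×3=24
  J1: C=6, w·C=7×6=42
  J4: C=18, w·C=8×18=144
  J2: C=37, w·C=8×37=296
  J5: C=53, w·C=3×53=159
  J6: C=67, w·C=2×67=134
Σ w·C = 799
= 799


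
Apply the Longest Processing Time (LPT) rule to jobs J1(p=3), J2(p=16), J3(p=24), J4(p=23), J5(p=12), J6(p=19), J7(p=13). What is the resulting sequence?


LPT: sort by longest processing time first
  J3: p=24
  J4: p=23
  J6: p=19
  J2: p=16
  J7: p=13
  J5: p=12
  J1: p=3
Order: J3 → J4 → J6 → J2 → J7 → J5 → J1


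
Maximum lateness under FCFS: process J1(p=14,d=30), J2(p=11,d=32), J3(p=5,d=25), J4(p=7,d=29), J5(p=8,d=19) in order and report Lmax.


Lateness per job (L = C - d):
  J1: C=14, d=30, L=-16
  J2: C=25, d=32, L=-7
  J3: C=30, d=25, L=5
  J4: C=37, d=29, L=8
  J5: C=45, d=19, L=26
Lmax = max(-16, -7, 5, 8, 26)
= 26


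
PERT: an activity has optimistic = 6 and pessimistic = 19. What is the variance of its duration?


σ² = ((p - o) / 6)² = (p - o)² / 36
= (19 - 6)² / 36
= 13² / 36
= 169 / 36
= 4.6944


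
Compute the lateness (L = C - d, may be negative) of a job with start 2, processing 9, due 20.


Completion = 2 + 9 = 11
Lateness = C - d = 11 - 20
= -9
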